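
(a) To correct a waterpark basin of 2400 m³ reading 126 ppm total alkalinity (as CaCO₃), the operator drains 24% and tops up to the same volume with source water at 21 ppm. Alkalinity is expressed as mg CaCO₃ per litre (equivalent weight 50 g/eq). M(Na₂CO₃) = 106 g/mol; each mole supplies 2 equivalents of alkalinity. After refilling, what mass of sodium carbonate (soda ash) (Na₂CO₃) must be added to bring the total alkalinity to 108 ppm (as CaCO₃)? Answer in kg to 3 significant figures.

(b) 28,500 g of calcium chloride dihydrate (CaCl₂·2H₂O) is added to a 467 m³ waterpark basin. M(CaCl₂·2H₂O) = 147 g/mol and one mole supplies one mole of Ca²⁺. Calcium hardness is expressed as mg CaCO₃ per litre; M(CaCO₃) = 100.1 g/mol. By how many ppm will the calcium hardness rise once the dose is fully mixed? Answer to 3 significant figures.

(a) 18.3 kg; (b) 41.6 ppm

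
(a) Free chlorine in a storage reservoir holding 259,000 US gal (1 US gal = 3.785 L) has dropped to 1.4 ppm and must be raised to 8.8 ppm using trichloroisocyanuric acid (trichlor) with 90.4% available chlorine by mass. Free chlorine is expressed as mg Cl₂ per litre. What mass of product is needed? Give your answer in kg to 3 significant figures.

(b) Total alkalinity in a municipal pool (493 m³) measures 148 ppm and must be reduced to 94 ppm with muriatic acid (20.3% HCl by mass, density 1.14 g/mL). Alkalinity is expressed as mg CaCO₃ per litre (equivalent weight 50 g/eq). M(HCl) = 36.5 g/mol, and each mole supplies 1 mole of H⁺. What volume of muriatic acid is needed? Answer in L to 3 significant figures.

(a) 8.02 kg; (b) 84.0 L

(a) Volume: 259,000 US gal × 3.785 L/gal = 980,315 L.
(a) Chlorine deficit: 8.8 − 1.4 = 7.4 ppm = 7.4 mg/L as Cl₂.
(a) Cl₂ equivalent needed: 7.4 mg/L × 980,315 L = 7,254,000 mg = 7254 g.
(a) Product at 90.4% available chlorine: 7254 / 0.904 = 8025 g.

(b) Volume: 493 m³ = 493,000 L.
(b) Alkalinity to neutralize: (148 − 94) = 54 mg/L as CaCO₃ × 493,000 L = 26,620 g as CaCO₃.
(b) Equivalents of H⁺ required: 26,620 ÷ 50 g/eq = 532.4 eq = 532.4 mol HCl.
(b) Mass of HCl: 532.4 × 36.5 = 19,430 g.
(b) Mass of 20.3% solution: 19,430 / 0.203 = 95,730 g.
(b) Volume: 95,730 g ÷ 1.14 g/mL = 83,980 mL.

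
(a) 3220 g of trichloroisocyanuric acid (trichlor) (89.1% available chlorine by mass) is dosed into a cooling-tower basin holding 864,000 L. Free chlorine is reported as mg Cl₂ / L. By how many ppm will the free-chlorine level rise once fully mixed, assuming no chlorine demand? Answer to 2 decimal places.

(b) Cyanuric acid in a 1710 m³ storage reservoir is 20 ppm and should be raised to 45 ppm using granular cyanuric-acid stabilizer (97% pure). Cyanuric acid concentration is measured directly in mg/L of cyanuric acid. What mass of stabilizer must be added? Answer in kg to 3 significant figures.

(a) Available chlorine delivered: 3220 g × 0.891 = 2869 g as Cl₂.
(a) Concentration rise: 2869 g / 864,000 L = 3.321 mg/L = 3.32 ppm.

(b) Volume: 1710 m³ = 1,710,000 L.
(b) CYA to add: (45 − 20) = 25 mg/L × 1,710,000 L = 42,750 g cyanuric acid.
(b) At 97% purity: 42,750 / 0.97 = 44,070 g product.

(a) 3.32 ppm; (b) 44.1 kg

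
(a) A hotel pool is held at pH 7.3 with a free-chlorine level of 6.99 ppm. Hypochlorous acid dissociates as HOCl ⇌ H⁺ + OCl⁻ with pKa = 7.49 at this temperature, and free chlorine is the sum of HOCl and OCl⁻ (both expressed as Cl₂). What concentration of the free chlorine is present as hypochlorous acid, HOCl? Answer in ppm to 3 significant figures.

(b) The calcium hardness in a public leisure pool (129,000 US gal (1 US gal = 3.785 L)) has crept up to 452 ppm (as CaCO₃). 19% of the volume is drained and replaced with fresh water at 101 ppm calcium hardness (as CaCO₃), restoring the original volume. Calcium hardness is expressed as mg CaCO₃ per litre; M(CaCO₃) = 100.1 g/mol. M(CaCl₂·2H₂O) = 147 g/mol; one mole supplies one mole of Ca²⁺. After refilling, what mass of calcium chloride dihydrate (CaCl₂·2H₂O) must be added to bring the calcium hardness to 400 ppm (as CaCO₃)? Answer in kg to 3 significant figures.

(a) 4.25 ppm; (b) 10.5 kg

(a) [OCl⁻]/[HOCl] = 10^(pH − pKa) = 10^(7.3 − 7.49) = 10^-0.19 = 0.6457.
(a) Fraction as HOCl = 1 / (1 + 0.6457) = 0.6077.
(a) HOCl = 0.6077 × 6.99 ppm = 4.248 ppm.

(b) Volume: 129,000 US gal × 3.785 L/gal = 488,265 L.
(b) After draining 19% and refilling: 452 × 0.81 + 101 × 0.19 = 385.31 ppm.
(b) Deficit to target: 400 − 385.31 = 14.69 mg/L.
(b) As CaCO₃: 14.69 mg/L × 488,265 L = 7173 g; ÷ 100.1 = 71.65 mol Ca²⁺.
(b) Mass: 71.65 × 147 = 10,530 g.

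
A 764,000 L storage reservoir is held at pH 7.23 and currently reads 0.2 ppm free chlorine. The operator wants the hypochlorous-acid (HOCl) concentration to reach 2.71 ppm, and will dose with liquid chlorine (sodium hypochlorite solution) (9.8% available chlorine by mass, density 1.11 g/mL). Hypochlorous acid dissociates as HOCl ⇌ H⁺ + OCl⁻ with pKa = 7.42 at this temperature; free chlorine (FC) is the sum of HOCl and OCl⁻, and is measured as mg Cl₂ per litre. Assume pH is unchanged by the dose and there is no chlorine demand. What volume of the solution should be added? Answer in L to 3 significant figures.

[OCl⁻]/[HOCl] = 10^(pH − pKa) = 10^(7.23 − 7.42) = 0.6457; fraction as HOCl = 1/(1 + 0.6457) = 0.6077.
Free chlorine required for 2.71 ppm HOCl: 2.71 / 0.6077 = 4.46 ppm.
FC to add: 4.46 − 0.2 = 4.26 mg/L as Cl₂.
Cl₂ equivalent: 4.26 mg/L × 764,000 L = 3254 g.
Product at 9.8% available Cl: 3254 / 0.098 = 33,210 g.
Volume: 33,210 g ÷ 1.11 g/mL = 29,920 mL.

29.9 L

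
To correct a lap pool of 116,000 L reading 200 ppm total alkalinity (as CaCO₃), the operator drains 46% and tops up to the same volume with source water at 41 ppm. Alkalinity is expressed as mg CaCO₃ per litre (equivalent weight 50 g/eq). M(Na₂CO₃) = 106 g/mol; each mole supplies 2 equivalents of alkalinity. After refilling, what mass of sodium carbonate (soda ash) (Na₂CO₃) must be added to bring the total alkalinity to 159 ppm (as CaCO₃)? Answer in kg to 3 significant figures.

3.95 kg

After draining 46% and refilling: 200 × 0.54 + 41 × 0.46 = 126.86 ppm.
Deficit to target: 159 − 126.86 = 32.14 mg/L.
As CaCO₃: 32.14 mg/L × 116,000 L = 3728 g; ÷ 50 g/eq ÷ 2 = 37.28 mol Na₂CO₃.
Mass: 37.28 × 106 = 3952 g.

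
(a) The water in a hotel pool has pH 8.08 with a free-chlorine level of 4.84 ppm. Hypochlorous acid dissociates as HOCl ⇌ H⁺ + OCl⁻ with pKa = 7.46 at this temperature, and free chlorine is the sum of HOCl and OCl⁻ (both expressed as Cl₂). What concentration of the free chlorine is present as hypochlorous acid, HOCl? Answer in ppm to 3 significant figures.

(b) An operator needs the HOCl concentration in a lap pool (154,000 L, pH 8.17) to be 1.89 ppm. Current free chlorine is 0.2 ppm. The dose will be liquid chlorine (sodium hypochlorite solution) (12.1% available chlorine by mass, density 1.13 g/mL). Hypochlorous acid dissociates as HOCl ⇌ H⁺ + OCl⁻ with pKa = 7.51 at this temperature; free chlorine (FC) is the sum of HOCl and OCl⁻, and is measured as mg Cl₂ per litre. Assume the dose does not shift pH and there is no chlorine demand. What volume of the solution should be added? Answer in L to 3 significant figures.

(a) [OCl⁻]/[HOCl] = 10^(pH − pKa) = 10^(8.08 − 7.46) = 10^0.62 = 4.169.
(a) Fraction as HOCl = 1 / (1 + 4.169) = 0.1935.
(a) HOCl = 0.1935 × 4.84 ppm = 0.9364 ppm.

(b) [OCl⁻]/[HOCl] = 10^(pH − pKa) = 10^(8.17 − 7.51) = 4.571; fraction as HOCl = 1/(1 + 4.571) = 0.1795.
(b) Free chlorine required for 1.89 ppm HOCl: 1.89 / 0.1795 = 10.53 ppm.
(b) FC to add: 10.53 − 0.2 = 10.33 mg/L as Cl₂.
(b) Cl₂ equivalent: 10.33 mg/L × 154,000 L = 1591 g.
(b) Product at 12.1% available Cl: 1591 / 0.121 = 13,150 g.
(b) Volume: 13,150 g ÷ 1.13 g/mL = 11,630 mL.

(a) 0.936 ppm; (b) 11.6 L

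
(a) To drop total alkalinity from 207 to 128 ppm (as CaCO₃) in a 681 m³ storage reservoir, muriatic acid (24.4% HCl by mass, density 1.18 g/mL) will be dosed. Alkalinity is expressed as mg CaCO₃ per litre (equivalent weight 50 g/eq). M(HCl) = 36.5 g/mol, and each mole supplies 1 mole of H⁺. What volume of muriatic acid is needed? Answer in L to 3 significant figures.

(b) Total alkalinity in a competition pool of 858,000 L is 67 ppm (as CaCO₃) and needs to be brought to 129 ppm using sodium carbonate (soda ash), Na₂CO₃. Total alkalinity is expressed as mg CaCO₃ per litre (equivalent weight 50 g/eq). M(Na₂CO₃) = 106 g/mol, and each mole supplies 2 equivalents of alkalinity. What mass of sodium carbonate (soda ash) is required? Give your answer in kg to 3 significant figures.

(a) 136 L; (b) 56.4 kg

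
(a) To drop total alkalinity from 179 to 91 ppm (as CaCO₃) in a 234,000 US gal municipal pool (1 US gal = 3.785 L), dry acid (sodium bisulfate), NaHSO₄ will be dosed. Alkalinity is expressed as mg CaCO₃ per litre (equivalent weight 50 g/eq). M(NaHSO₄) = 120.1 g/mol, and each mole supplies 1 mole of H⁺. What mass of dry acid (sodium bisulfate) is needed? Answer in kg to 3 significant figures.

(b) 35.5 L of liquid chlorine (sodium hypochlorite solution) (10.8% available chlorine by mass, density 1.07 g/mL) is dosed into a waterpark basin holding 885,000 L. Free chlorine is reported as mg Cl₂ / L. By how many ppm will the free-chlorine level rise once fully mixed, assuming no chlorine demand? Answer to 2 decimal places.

(a) 187 kg; (b) 4.64 ppm

(a) Volume: 234,000 US gal × 3.785 L/gal = 885,690 L.
(a) Alkalinity to neutralize: (179 − 91) = 88 mg/L as CaCO₃ × 885,690 L = 77,940 g as CaCO₃.
(a) Equivalents of H⁺ required: 77,940 ÷ 50 g/eq = 1559 eq = 1559 mol NaHSO₄.
(a) Mass of NaHSO₄: 1559 × 120.1 = 187,200 g.

(b) Mass of solution: 35.5 L × 1000 mL/L × 1.07 g/mL = 37,980 g.
(b) Available chlorine delivered: 37,980 g × 0.108 = 4102 g as Cl₂.
(b) Concentration rise: 4102 g / 885,000 L = 4.635 mg/L = 4.64 ppm.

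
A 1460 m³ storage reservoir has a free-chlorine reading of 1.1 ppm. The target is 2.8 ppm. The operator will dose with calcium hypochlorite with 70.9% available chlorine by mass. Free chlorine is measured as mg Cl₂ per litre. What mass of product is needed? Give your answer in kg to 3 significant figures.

3.50 kg

Volume: 1460 m³ = 1,460,000 L.
Chlorine deficit: 2.8 − 1.1 = 1.7 ppm = 1.7 mg/L as Cl₂.
Cl₂ equivalent needed: 1.7 mg/L × 1,460,000 L = 2,482,000 mg = 2482 g.
Product at 70.9% available chlorine: 2482 / 0.709 = 3501 g.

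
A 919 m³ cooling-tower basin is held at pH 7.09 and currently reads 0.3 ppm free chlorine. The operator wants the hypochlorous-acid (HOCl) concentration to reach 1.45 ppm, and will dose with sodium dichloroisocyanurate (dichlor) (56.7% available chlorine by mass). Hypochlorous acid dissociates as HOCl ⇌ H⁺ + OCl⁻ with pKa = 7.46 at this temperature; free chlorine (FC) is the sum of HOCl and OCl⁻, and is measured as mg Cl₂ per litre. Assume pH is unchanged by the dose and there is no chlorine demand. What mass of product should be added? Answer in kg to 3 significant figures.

Volume: 919 m³ = 919,000 L.
[OCl⁻]/[HOCl] = 10^(pH − pKa) = 10^(7.09 − 7.46) = 0.4266; fraction as HOCl = 1/(1 + 0.4266) = 0.701.
Free chlorine required for 1.45 ppm HOCl: 1.45 / 0.701 = 2.069 ppm.
FC to add: 2.069 − 0.3 = 1.769 mg/L as Cl₂.
Cl₂ equivalent: 1.769 mg/L × 919,000 L = 1625 g.
Product at 56.7% available Cl: 1625 / 0.567 = 2866 g.

2.87 kg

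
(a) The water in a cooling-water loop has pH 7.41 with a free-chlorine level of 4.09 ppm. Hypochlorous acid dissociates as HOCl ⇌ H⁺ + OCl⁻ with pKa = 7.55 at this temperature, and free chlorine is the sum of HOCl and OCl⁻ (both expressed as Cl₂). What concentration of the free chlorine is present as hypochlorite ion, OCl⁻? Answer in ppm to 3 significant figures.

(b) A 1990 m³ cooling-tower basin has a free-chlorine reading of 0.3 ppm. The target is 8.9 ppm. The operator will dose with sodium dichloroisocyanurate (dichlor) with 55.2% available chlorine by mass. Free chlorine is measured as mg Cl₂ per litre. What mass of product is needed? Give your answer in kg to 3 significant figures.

(a) 1.72 ppm; (b) 31.0 kg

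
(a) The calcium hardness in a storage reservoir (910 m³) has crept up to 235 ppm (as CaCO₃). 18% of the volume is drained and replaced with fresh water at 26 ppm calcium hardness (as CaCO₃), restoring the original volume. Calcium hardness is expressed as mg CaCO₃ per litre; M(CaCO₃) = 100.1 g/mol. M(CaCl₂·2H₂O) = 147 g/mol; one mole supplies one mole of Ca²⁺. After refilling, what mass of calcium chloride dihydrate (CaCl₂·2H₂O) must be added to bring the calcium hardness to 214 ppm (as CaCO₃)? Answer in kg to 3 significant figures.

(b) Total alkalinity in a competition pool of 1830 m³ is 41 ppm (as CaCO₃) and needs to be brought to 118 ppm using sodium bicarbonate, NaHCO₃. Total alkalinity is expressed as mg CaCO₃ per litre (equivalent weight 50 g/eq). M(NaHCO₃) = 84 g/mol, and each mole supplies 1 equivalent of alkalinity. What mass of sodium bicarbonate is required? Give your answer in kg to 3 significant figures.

(a) Volume: 910 m³ = 910,000 L.
(a) After draining 18% and refilling: 235 × 0.82 + 26 × 0.18 = 197.38 ppm.
(a) Deficit to target: 214 − 197.38 = 16.62 mg/L.
(a) As CaCO₃: 16.62 mg/L × 910,000 L = 15,120 g; ÷ 100.1 = 151.1 mol Ca²⁺.
(a) Mass: 151.1 × 147 = 22,210 g.

(b) Volume: 1830 m³ = 1,830,000 L.
(b) Alkalinity to add: (118 − 41) = 77 mg/L as CaCO₃ × 1,830,000 L = 140,900 g as CaCO₃.
(b) Equivalents: 140,900 g ÷ 50 g/eq = 2818 eq.
(b) NaHCO₃ supplies 1 eq per mole → 2818 mol.
(b) Mass: 2818 mol × 84 g/mol = 236,700 g.

(a) 22.2 kg; (b) 237 kg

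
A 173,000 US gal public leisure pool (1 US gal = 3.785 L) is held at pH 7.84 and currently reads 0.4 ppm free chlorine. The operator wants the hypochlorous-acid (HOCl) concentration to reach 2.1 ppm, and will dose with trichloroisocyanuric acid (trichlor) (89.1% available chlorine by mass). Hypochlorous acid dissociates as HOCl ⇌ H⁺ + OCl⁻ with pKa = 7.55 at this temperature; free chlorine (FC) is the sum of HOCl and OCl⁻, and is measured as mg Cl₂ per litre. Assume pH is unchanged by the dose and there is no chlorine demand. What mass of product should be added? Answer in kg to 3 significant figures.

4.26 kg

Volume: 173,000 US gal × 3.785 L/gal = 654,805 L.
[OCl⁻]/[HOCl] = 10^(pH − pKa) = 10^(7.84 − 7.55) = 1.95; fraction as HOCl = 1/(1 + 1.95) = 0.339.
Free chlorine required for 2.1 ppm HOCl: 2.1 / 0.339 = 6.195 ppm.
FC to add: 6.195 − 0.4 = 5.795 mg/L as Cl₂.
Cl₂ equivalent: 5.795 mg/L × 654,805 L = 3794 g.
Product at 89.1% available Cl: 3794 / 0.891 = 4259 g.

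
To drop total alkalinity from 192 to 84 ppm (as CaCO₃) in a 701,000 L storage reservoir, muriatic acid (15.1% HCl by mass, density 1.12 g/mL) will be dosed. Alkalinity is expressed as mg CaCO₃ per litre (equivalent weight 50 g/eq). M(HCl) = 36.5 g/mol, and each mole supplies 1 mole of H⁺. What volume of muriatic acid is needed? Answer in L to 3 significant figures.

327 L

Alkalinity to neutralize: (192 − 84) = 108 mg/L as CaCO₃ × 701,000 L = 75,710 g as CaCO₃.
Equivalents of H⁺ required: 75,710 ÷ 50 g/eq = 1514 eq = 1514 mol HCl.
Mass of HCl: 1514 × 36.5 = 55,270 g.
Mass of 15.1% solution: 55,270 / 0.151 = 366,000 g.
Volume: 366,000 g ÷ 1.12 g/mL = 326,800 mL.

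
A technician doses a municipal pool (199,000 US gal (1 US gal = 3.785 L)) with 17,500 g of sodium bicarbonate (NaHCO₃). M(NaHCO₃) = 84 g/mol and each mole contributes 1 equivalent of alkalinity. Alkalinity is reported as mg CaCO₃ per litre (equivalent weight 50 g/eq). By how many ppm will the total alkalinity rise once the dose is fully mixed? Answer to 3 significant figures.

13.8 ppm

Volume: 199,000 US gal × 3.785 L/gal = 753,215 L.
Moles of NaHCO₃: 17,500 g ÷ 84 g/mol = 208.3 mol → 208.3 eq of alkalinity.
As CaCO₃: 208.3 eq × 50 g/eq = 10,420 g.
Rise: 10,420 g / 753,215 L × 1000 = 13.83 mg/L.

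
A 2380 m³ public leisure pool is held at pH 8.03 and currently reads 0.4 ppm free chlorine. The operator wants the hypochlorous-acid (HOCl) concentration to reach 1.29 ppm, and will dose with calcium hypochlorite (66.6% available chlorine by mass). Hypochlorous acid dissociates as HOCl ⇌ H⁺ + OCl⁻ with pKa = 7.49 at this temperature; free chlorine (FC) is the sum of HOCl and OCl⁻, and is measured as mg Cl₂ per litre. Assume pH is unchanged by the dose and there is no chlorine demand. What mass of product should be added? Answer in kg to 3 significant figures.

19.2 kg

Volume: 2380 m³ = 2,380,000 L.
[OCl⁻]/[HOCl] = 10^(pH − pKa) = 10^(8.03 − 7.49) = 3.467; fraction as HOCl = 1/(1 + 3.467) = 0.2238.
Free chlorine required for 1.29 ppm HOCl: 1.29 / 0.2238 = 5.763 ppm.
FC to add: 5.763 − 0.4 = 5.363 mg/L as Cl₂.
Cl₂ equivalent: 5.363 mg/L × 2,380,000 L = 12,760 g.
Product at 66.6% available Cl: 12,760 / 0.666 = 19,160 g.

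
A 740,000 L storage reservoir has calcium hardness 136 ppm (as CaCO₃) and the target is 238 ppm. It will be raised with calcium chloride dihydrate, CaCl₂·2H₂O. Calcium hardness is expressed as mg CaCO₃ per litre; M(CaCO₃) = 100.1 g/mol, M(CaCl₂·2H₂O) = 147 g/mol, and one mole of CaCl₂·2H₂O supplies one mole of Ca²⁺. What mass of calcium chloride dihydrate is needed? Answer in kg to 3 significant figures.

111 kg

Hardness to add: (238 − 136) = 102 mg/L as CaCO₃ × 740,000 L = 75,480 g as CaCO₃.
Moles of Ca²⁺ (1 mol Ca²⁺ ≡ 1 mol CaCO₃): 75,480 / 100.1 g/mol = 754 mol.
Mass of CaCl₂·2H₂O: 754 × 147 = 110,800 g.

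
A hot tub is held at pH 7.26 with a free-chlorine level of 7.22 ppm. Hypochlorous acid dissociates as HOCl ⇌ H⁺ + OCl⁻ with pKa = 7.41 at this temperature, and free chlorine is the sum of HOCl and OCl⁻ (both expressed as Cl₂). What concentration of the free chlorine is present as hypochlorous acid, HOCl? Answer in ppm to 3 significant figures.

4.23 ppm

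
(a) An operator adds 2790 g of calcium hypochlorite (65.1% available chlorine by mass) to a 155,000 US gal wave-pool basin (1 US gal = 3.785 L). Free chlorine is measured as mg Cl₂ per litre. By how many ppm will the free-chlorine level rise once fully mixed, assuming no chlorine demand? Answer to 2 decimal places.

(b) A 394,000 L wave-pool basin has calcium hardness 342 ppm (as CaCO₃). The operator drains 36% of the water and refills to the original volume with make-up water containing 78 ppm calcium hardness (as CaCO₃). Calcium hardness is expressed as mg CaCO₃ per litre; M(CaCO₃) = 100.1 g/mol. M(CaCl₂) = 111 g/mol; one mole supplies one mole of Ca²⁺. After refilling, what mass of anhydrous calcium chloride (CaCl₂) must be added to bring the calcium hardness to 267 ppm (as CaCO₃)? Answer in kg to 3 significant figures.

(a) Volume: 155,000 US gal × 3.785 L/gal = 586,675 L.
(a) Available chlorine delivered: 2790 g × 0.651 = 1816 g as Cl₂.
(a) Concentration rise: 1816 g / 586,675 L = 3.096 mg/L = 3.10 ppm.

(b) After draining 36% and refilling: 342 × 0.64 + 78 × 0.36 = 246.96 ppm.
(b) Deficit to target: 267 − 246.96 = 20.04 mg/L.
(b) As CaCO₃: 20.04 mg/L × 394,000 L = 7896 g; ÷ 100.1 = 78.88 mol Ca²⁺.
(b) Mass: 78.88 × 111 = 8756 g.

(a) 3.10 ppm; (b) 8.76 kg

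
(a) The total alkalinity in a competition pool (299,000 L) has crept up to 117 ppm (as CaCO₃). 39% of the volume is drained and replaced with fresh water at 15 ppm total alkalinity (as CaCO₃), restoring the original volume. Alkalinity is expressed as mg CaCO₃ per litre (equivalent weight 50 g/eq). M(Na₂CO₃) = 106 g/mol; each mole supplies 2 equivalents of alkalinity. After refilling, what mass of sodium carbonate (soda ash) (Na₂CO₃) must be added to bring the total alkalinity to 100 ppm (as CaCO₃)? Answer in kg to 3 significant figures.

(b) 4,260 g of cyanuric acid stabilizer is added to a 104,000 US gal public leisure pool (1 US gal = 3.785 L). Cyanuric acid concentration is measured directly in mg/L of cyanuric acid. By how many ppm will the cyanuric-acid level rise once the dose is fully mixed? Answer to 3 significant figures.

(a) 7.22 kg; (b) 10.8 ppm

(a) After draining 39% and refilling: 117 × 0.61 + 15 × 0.39 = 77.22 ppm.
(a) Deficit to target: 100 − 77.22 = 22.78 mg/L.
(a) As CaCO₃: 22.78 mg/L × 299,000 L = 6811 g; ÷ 50 g/eq ÷ 2 = 68.11 mol Na₂CO₃.
(a) Mass: 68.11 × 106 = 7220 g.

(b) Volume: 104,000 US gal × 3.785 L/gal = 393,640 L.
(b) Rise: 4,260 g / 393,640 L × 1000 = 10.82 mg/L.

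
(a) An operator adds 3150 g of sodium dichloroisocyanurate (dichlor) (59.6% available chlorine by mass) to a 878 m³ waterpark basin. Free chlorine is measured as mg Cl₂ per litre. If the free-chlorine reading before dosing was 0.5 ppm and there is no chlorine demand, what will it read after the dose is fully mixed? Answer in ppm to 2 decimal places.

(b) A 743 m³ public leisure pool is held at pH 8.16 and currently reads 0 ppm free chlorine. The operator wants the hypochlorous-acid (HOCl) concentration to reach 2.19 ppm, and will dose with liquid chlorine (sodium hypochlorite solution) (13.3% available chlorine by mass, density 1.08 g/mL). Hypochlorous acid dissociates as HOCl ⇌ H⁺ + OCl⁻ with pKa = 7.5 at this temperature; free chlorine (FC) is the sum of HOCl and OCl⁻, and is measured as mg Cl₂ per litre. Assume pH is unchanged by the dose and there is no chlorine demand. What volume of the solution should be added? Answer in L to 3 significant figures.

(a) 2.64 ppm; (b) 63.1 L

(a) Volume: 878 m³ = 878,000 L.
(a) Available chlorine delivered: 3150 g × 0.596 = 1877 g as Cl₂.
(a) Concentration rise: 1877 g / 878,000 L = 2.138 mg/L = 2.14 ppm.
(a) Final FC: 0.5 + 2.14 = 2.64 ppm.

(b) Volume: 743 m³ = 743,000 L.
(b) [OCl⁻]/[HOCl] = 10^(pH − pKa) = 10^(8.16 − 7.5) = 4.571; fraction as HOCl = 1/(1 + 4.571) = 0.1795.
(b) Free chlorine required for 2.19 ppm HOCl: 2.19 / 0.1795 = 12.2 ppm.
(b) FC to add: 12.2 − 0 = 12.2 mg/L as Cl₂.
(b) Cl₂ equivalent: 12.2 mg/L × 743,000 L = 9065 g.
(b) Product at 13.3% available Cl: 9065 / 0.133 = 68,160 g.
(b) Volume: 68,160 g ÷ 1.08 g/mL = 63,110 mL.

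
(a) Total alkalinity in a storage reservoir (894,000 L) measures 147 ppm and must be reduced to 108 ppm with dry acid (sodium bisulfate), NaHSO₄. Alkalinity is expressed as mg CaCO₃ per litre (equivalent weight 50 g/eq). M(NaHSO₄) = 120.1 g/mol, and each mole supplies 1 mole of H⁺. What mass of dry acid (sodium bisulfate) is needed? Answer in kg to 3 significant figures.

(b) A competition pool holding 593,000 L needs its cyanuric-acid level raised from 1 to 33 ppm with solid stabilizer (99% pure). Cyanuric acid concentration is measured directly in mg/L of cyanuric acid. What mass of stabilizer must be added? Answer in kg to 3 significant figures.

(a) 83.7 kg; (b) 19.2 kg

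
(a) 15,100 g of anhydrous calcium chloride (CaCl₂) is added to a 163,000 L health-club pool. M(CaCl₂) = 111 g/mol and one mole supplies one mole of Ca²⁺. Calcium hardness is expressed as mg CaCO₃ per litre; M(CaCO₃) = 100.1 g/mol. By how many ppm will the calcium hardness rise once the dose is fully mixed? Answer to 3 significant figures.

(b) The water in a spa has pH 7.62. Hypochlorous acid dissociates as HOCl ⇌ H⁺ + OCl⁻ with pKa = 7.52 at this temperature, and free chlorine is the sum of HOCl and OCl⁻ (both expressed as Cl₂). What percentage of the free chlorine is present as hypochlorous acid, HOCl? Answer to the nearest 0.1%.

(a) 83.5 ppm; (b) 44.3%

(a) Moles of Ca²⁺: 15,100 g ÷ 111 g/mol = 136 mol.
(a) As CaCO₃: 136 mol × 100.1 g/mol = 13,620 g.
(a) Rise: 13,620 g / 163,000 L × 1000 = 83.54 mg/L.

(b) [OCl⁻]/[HOCl] = 10^(pH − pKa) = 10^(7.62 − 7.52) = 10^0.10 = 1.259.
(b) Fraction as HOCl = 1 / (1 + 1.259) = 0.4427.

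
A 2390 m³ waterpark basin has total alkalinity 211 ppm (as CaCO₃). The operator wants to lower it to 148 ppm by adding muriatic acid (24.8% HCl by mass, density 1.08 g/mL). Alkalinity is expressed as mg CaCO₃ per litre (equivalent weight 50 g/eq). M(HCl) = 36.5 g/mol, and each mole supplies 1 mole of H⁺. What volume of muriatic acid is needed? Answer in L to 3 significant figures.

410 L

Volume: 2390 m³ = 2,390,000 L.
Alkalinity to neutralize: (211 − 148) = 63 mg/L as CaCO₃ × 2,390,000 L = 150,600 g as CaCO₃.
Equivalents of H⁺ required: 150,600 ÷ 50 g/eq = 3011 eq = 3011 mol HCl.
Mass of HCl: 3011 × 36.5 = 109,900 g.
Mass of 24.8% solution: 109,900 / 0.248 = 443,200 g.
Volume: 443,200 g ÷ 1.08 g/mL = 410,400 mL.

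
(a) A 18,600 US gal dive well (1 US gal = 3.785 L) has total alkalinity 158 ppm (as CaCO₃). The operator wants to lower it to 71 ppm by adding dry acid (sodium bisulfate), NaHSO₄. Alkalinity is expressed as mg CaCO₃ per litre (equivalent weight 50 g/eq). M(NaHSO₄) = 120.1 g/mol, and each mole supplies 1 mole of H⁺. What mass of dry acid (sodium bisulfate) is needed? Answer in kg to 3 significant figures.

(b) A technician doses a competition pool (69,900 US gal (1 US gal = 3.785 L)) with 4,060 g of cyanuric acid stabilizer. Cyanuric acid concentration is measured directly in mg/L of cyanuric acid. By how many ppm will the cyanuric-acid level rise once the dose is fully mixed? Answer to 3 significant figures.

(a) Volume: 18,600 US gal × 3.785 L/gal = 70,401 L.
(a) Alkalinity to neutralize: (158 − 71) = 87 mg/L as CaCO₃ × 70,401 L = 6125 g as CaCO₃.
(a) Equivalents of H⁺ required: 6125 ÷ 50 g/eq = 122.5 eq = 122.5 mol NaHSO₄.
(a) Mass of NaHSO₄: 122.5 × 120.1 = 14,710 g.

(b) Volume: 69,900 US gal × 3.785 L/gal = 264,572 L.
(b) Rise: 4,060 g / 264,572 L × 1000 = 15.35 mg/L.

(a) 14.7 kg; (b) 15.3 ppm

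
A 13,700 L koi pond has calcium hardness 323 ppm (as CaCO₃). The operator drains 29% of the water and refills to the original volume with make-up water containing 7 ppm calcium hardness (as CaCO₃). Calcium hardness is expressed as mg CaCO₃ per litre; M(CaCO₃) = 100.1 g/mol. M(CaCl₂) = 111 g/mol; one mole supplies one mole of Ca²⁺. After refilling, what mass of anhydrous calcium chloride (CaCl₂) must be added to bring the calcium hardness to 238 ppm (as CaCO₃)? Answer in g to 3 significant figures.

After draining 29% and refilling: 323 × 0.71 + 7 × 0.29 = 231.36 ppm.
Deficit to target: 238 − 231.36 = 6.64 mg/L.
As CaCO₃: 6.64 mg/L × 13,700 L = 90.97 g; ÷ 100.1 = 0.9088 mol Ca²⁺.
Mass: 0.9088 × 111 = 100.9 g.

101 g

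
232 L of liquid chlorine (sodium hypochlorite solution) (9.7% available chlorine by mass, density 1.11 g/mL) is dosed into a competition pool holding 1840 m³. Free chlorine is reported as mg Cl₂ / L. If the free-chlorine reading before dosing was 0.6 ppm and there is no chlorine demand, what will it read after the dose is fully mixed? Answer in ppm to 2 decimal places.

14.18 ppm

Volume: 1840 m³ = 1,840,000 L.
Mass of solution: 232 L × 1000 mL/L × 1.11 g/mL = 257,500 g.
Available chlorine delivered: 257,500 g × 0.097 = 24,980 g as Cl₂.
Concentration rise: 24,980 g / 1,840,000 L = 13.58 mg/L = 13.58 ppm.
Final FC: 0.6 + 13.58 = 14.18 ppm.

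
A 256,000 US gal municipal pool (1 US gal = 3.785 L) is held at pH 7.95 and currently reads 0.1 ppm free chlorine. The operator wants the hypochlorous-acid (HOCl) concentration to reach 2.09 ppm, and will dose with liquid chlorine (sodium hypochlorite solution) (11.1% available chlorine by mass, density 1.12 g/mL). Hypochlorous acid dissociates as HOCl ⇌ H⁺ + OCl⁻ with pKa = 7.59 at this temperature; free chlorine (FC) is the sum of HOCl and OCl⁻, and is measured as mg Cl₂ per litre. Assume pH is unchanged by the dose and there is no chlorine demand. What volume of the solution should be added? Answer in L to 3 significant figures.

52.8 L

Volume: 256,000 US gal × 3.785 L/gal = 968,960 L.
[OCl⁻]/[HOCl] = 10^(pH − pKa) = 10^(7.95 − 7.59) = 2.291; fraction as HOCl = 1/(1 + 2.291) = 0.3039.
Free chlorine required for 2.09 ppm HOCl: 2.09 / 0.3039 = 6.878 ppm.
FC to add: 6.878 − 0.1 = 6.778 mg/L as Cl₂.
Cl₂ equivalent: 6.778 mg/L × 968,960 L = 6568 g.
Product at 11.1% available Cl: 6568 / 0.111 = 59,170 g.
Volume: 59,170 g ÷ 1.12 g/mL = 52,830 mL.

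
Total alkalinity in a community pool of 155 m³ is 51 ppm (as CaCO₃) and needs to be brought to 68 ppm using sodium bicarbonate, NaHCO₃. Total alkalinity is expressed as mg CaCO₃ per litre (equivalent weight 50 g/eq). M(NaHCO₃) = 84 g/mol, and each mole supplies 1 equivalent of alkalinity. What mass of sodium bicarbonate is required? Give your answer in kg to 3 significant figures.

4.43 kg

Volume: 155 m³ = 155,000 L.
Alkalinity to add: (68 − 51) = 17 mg/L as CaCO₃ × 155,000 L = 2635 g as CaCO₃.
Equivalents: 2635 g ÷ 50 g/eq = 52.7 eq.
NaHCO₃ supplies 1 eq per mole → 52.7 mol.
Mass: 52.7 mol × 84 g/mol = 4427 g.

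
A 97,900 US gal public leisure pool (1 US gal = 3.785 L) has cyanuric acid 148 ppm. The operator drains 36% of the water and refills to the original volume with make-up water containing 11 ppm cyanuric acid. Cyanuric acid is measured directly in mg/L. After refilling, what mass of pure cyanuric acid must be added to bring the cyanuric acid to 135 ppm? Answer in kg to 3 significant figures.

13.5 kg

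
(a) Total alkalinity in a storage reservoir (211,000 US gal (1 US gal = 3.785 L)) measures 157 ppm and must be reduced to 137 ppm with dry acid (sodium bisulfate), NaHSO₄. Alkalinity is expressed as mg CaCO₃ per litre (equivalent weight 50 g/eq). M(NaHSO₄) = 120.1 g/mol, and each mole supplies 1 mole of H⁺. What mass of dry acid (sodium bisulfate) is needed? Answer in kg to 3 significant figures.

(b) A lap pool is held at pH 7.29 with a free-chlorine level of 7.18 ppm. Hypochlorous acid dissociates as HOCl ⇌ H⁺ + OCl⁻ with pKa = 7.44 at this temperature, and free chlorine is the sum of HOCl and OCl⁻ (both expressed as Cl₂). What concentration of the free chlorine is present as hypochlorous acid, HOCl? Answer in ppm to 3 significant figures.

(a) 38.4 kg; (b) 4.20 ppm

(a) Volume: 211,000 US gal × 3.785 L/gal = 798,635 L.
(a) Alkalinity to neutralize: (157 − 137) = 20 mg/L as CaCO₃ × 798,635 L = 15,970 g as CaCO₃.
(a) Equivalents of H⁺ required: 15,970 ÷ 50 g/eq = 319.5 eq = 319.5 mol NaHSO₄.
(a) Mass of NaHSO₄: 319.5 × 120.1 = 38,370 g.

(b) [OCl⁻]/[HOCl] = 10^(pH − pKa) = 10^(7.29 − 7.44) = 10^-0.15 = 0.7079.
(b) Fraction as HOCl = 1 / (1 + 0.7079) = 0.5855.
(b) HOCl = 0.5855 × 7.18 ppm = 4.204 ppm.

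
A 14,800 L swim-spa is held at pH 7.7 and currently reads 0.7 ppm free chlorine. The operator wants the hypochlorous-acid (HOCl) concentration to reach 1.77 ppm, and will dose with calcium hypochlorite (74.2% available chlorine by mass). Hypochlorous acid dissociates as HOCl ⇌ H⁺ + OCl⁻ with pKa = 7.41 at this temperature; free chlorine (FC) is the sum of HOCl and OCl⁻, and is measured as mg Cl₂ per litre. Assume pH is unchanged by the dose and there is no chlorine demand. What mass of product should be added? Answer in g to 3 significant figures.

[OCl⁻]/[HOCl] = 10^(pH − pKa) = 10^(7.7 − 7.41) = 1.95; fraction as HOCl = 1/(1 + 1.95) = 0.339.
Free chlorine required for 1.77 ppm HOCl: 1.77 / 0.339 = 5.221 ppm.
FC to add: 5.221 − 0.7 = 4.521 mg/L as Cl₂.
Cl₂ equivalent: 4.521 mg/L × 14,800 L = 66.91 g.
Product at 74.2% available Cl: 66.91 / 0.742 = 90.18 g.

90.2 g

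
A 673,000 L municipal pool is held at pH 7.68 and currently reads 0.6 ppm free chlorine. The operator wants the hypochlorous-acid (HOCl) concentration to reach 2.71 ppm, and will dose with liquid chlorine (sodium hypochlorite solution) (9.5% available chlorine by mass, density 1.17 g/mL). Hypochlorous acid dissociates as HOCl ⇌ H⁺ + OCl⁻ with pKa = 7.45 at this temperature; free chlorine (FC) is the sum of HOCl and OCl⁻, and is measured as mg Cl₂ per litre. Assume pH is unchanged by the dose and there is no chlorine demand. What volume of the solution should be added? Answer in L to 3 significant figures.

40.6 L

[OCl⁻]/[HOCl] = 10^(pH − pKa) = 10^(7.68 − 7.45) = 1.698; fraction as HOCl = 1/(1 + 1.698) = 0.3706.
Free chlorine required for 2.71 ppm HOCl: 2.71 / 0.3706 = 7.312 ppm.
FC to add: 7.312 − 0.6 = 6.712 mg/L as Cl₂.
Cl₂ equivalent: 6.712 mg/L × 673,000 L = 4517 g.
Product at 9.5% available Cl: 4517 / 0.095 = 47,550 g.
Volume: 47,550 g ÷ 1.17 g/mL = 40,640 mL.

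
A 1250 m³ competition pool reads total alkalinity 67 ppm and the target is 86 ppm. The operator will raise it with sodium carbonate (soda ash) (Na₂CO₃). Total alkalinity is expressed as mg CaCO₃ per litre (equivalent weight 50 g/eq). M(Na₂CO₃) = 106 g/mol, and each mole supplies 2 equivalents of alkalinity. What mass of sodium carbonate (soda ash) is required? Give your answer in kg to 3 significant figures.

25.2 kg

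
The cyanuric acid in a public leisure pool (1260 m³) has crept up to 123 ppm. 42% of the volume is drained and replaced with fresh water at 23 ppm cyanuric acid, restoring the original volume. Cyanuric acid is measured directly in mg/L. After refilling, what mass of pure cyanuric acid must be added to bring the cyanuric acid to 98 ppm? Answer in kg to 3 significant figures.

Volume: 1260 m³ = 1,260,000 L.
After draining 42% and refilling: 123 × 0.58 + 23 × 0.42 = 81 ppm.
Deficit to target: 98 − 81 = 17 mg/L.
Mass: 17 mg/L × 1,260,000 L = 21,420 g cyanuric acid.

21.4 kg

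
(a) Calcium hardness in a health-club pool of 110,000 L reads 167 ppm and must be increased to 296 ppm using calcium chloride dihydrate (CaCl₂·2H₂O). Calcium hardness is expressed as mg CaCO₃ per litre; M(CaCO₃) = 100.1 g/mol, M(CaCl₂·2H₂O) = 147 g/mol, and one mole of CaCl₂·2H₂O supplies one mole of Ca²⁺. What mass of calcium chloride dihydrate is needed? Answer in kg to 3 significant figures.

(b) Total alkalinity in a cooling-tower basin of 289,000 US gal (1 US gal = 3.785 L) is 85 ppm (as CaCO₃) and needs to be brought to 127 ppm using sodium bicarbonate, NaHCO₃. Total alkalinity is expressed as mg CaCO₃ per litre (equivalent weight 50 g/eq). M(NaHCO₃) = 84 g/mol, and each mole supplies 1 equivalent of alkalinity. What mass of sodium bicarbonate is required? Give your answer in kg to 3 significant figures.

(a) 20.8 kg; (b) 77.2 kg

(a) Hardness to add: (296 − 167) = 129 mg/L as CaCO₃ × 110,000 L = 14,190 g as CaCO₃.
(a) Moles of Ca²⁺ (1 mol Ca²⁺ ≡ 1 mol CaCO₃): 14,190 / 100.1 g/mol = 141.8 mol.
(a) Mass of CaCl₂·2H₂O: 141.8 × 147 = 20,840 g.

(b) Volume: 289,000 US gal × 3.785 L/gal = 1,093,865 L.
(b) Alkalinity to add: (127 − 85) = 42 mg/L as CaCO₃ × 1,093,865 L = 45,940 g as CaCO₃.
(b) Equivalents: 45,940 g ÷ 50 g/eq = 918.8 eq.
(b) NaHCO₃ supplies 1 eq per mole → 918.8 mol.
(b) Mass: 918.8 mol × 84 g/mol = 77,180 g.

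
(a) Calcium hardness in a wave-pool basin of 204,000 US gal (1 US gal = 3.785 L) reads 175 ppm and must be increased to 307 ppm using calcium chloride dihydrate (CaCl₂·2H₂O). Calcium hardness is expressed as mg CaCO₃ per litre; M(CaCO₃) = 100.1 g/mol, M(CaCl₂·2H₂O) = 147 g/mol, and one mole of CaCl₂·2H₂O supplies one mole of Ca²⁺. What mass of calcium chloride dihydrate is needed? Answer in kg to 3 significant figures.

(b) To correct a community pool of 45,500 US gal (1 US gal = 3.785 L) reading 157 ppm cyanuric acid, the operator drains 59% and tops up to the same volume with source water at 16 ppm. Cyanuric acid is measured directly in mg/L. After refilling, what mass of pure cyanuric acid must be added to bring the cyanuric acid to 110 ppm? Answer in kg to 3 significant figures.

(a) 150 kg; (b) 6.23 kg

(a) Volume: 204,000 US gal × 3.785 L/gal = 772,140 L.
(a) Hardness to add: (307 − 175) = 132 mg/L as CaCO₃ × 772,140 L = 101,900 g as CaCO₃.
(a) Moles of Ca²⁺ (1 mol Ca²⁺ ≡ 1 mol CaCO₃): 101,900 / 100.1 g/mol = 1018 mol.
(a) Mass of CaCl₂·2H₂O: 1018 × 147 = 149,700 g.

(b) Volume: 45,500 US gal × 3.785 L/gal = 172,218 L.
(b) After draining 59% and refilling: 157 × 0.41 + 16 × 0.59 = 73.81 ppm.
(b) Deficit to target: 110 − 73.81 = 36.19 mg/L.
(b) Mass: 36.19 mg/L × 172,218 L = 6233 g cyanuric acid.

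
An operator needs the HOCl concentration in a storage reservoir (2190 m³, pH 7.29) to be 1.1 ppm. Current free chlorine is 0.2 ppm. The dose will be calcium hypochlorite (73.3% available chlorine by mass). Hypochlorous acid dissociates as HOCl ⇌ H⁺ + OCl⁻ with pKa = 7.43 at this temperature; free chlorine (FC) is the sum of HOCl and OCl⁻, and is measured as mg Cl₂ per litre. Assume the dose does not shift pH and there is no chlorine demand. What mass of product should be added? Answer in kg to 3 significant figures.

Volume: 2190 m³ = 2,190,000 L.
[OCl⁻]/[HOCl] = 10^(pH − pKa) = 10^(7.29 − 7.43) = 0.7244; fraction as HOCl = 1/(1 + 0.7244) = 0.5799.
Free chlorine required for 1.1 ppm HOCl: 1.1 / 0.5799 = 1.897 ppm.
FC to add: 1.897 − 0.2 = 1.697 mg/L as Cl₂.
Cl₂ equivalent: 1.697 mg/L × 2,190,000 L = 3716 g.
Product at 73.3% available Cl: 3716 / 0.733 = 5070 g.

5.07 kg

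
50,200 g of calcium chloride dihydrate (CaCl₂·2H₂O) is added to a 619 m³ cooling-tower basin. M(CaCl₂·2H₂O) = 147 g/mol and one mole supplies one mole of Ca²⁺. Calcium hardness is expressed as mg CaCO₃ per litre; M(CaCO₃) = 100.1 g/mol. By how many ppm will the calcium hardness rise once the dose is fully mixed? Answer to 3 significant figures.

Volume: 619 m³ = 619,000 L.
Moles of Ca²⁺: 50,200 g ÷ 147 g/mol = 341.5 mol.
As CaCO₃: 341.5 mol × 100.1 g/mol = 34,180 g.
Rise: 34,180 g / 619,000 L × 1000 = 55.22 mg/L.

55.2 ppm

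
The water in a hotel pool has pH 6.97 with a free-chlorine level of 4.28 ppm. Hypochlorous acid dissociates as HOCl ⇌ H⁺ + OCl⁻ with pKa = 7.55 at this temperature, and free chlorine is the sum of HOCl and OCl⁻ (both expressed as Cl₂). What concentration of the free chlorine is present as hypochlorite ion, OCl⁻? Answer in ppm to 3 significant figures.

0.891 ppm

[OCl⁻]/[HOCl] = 10^(pH − pKa) = 10^(6.97 − 7.55) = 10^-0.58 = 0.263.
Fraction as HOCl = 1 / (1 + 0.263) = 0.7917.
OCl⁻ = (1 − 0.7917) × 4.28 ppm = 0.8913 ppm.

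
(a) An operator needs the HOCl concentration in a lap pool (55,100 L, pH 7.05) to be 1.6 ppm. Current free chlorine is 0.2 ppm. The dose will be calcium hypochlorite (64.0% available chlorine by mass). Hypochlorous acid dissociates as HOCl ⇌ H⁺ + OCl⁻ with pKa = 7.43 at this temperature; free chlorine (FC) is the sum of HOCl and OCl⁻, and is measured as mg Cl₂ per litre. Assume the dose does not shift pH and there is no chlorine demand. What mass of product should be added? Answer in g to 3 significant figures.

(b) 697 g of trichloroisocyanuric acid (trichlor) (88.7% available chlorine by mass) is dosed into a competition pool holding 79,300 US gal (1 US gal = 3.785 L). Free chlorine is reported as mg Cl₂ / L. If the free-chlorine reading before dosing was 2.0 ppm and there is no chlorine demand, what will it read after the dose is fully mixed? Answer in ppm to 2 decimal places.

(a) 178 g; (b) 4.06 ppm

(a) [OCl⁻]/[HOCl] = 10^(pH − pKa) = 10^(7.05 − 7.43) = 0.4169; fraction as HOCl = 1/(1 + 0.4169) = 0.7058.
(a) Free chlorine required for 1.6 ppm HOCl: 1.6 / 0.7058 = 2.267 ppm.
(a) FC to add: 2.267 − 0.2 = 2.067 mg/L as Cl₂.
(a) Cl₂ equivalent: 2.067 mg/L × 55,100 L = 113.9 g.
(a) Product at 64.0% available Cl: 113.9 / 0.64 = 178 g.

(b) Volume: 79,300 US gal × 3.785 L/gal = 300,150 L.
(b) Available chlorine delivered: 697 g × 0.887 = 618.2 g as Cl₂.
(b) Concentration rise: 618.2 g / 300,150 L = 2.06 mg/L = 2.06 ppm.
(b) Final FC: 2.0 + 2.06 = 4.06 ppm.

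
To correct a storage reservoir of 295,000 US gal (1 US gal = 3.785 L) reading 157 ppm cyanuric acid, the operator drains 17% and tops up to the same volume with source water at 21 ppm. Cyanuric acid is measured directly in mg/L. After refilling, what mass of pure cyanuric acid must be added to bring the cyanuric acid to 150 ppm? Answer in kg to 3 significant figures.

Volume: 295,000 US gal × 3.785 L/gal = 1,116,575 L.
After draining 17% and refilling: 157 × 0.83 + 21 × 0.17 = 133.88 ppm.
Deficit to target: 150 − 133.88 = 16.12 mg/L.
Mass: 16.12 mg/L × 1,116,575 L = 18,000 g cyanuric acid.

18.0 kg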